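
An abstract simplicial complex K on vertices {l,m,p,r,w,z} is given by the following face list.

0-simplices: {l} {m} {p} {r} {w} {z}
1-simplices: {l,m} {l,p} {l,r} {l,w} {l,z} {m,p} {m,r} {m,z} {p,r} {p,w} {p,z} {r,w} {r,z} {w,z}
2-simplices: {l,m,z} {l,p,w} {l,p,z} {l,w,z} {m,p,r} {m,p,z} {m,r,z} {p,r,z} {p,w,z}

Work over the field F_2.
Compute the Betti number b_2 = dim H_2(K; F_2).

b_2=2

n_0=6 n_1=14 n_2=9  [Z2]
∂1: piv[lm,lp,lr,lw,lz] rk=5  ker:mp,mr,mz,pr,pw,pz,rw,rz,wz
∂2: piv[lmz,lpw,lpz,lwz,mpr,mpz,mrz] rk=7  ker:prz,pwz
b_2=(9−7)−0=2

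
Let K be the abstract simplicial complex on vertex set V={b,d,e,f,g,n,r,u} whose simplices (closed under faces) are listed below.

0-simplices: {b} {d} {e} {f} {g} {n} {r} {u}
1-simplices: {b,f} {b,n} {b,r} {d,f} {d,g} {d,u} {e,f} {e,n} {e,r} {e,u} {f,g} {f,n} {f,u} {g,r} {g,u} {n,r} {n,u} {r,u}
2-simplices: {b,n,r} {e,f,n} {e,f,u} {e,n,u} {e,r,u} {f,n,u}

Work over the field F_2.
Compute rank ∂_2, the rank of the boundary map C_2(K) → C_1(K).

n_0=8 n_1=18 n_2=6  [Z2]
∂1: piv[bf,bn,br,df,dg,du,ef] rk=7  ker:en,er,eu,fg,fn,fu,gr,gu,nr,nu,ru
∂2: piv[bnr,efn,efu,enu,eru] rk=5  ker:fnu
rk∂_2=5

rank∂_2=5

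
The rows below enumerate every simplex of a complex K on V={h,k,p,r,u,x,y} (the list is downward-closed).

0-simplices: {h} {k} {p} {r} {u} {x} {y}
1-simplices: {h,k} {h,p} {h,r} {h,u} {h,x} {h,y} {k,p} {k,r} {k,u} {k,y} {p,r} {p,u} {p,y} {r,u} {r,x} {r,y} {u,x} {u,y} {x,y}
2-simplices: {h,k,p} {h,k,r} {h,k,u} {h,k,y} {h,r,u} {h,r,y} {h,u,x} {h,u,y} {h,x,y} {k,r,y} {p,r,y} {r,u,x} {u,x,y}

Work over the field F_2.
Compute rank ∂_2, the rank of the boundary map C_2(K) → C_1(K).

n_0=7 n_1=19 n_2=13  [Z2]
∂1: piv[hk,hp,hr,hu,hx,hy] rk=6  ker:kp,kr,ku,ky,pr,pu,py,ru,rx,ry,ux,uy,xy
∂2: piv[hkp,hkr,hku,hky,hru,hry,hux,huy,hxy,pry,rux] rk=11  ker:kry,uxy
rk∂_2=11

rank∂_2=11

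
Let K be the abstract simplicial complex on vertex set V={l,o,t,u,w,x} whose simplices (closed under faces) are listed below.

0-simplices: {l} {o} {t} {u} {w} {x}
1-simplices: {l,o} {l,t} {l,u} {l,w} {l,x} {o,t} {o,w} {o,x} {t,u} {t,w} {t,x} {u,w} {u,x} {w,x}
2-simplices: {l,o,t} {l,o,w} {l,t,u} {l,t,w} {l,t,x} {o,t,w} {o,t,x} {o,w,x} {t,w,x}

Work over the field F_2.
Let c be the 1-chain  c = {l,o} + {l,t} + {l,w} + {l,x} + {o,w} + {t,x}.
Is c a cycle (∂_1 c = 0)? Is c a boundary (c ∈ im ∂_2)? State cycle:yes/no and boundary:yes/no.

n_0=6 n_1=14 n_2=9  [Z2]
∂1: piv[lo,lt,lu,lw,lx] rk=5  ker:ot,ow,ox,tu,tw,tx,uw,ux,wx
∂2: piv[lot,low,ltu,ltw,ltx,otx,owx] rk=7  ker:otw,twx
∂1c = 0
c vs im∂2: reduces to 0 ⇒ boundary

cycle:yes boundary:yes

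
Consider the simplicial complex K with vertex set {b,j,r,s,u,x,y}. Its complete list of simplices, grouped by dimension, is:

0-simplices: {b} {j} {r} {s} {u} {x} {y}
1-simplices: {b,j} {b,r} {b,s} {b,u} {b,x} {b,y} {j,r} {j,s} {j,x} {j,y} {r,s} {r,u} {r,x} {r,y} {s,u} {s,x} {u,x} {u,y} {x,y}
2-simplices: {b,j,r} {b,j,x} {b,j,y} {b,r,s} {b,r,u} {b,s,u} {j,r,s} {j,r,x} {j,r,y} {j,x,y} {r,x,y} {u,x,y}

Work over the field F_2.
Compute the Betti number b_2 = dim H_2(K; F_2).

b_2=1

n_0=7 n_1=19 n_2=12  [Z2]
∂1: piv[bj,br,bs,bu,bx,by] rk=6  ker:jr,js,jx,jy,rs,ru,rx,ry,su,sx,ux,uy,xy
∂2: piv[bjr,bjx,bjy,brs,bru,bsu,jrs,jrx,jry,jxy,uxy] rk=11  ker:rxy
b_2=(12−11)−0=1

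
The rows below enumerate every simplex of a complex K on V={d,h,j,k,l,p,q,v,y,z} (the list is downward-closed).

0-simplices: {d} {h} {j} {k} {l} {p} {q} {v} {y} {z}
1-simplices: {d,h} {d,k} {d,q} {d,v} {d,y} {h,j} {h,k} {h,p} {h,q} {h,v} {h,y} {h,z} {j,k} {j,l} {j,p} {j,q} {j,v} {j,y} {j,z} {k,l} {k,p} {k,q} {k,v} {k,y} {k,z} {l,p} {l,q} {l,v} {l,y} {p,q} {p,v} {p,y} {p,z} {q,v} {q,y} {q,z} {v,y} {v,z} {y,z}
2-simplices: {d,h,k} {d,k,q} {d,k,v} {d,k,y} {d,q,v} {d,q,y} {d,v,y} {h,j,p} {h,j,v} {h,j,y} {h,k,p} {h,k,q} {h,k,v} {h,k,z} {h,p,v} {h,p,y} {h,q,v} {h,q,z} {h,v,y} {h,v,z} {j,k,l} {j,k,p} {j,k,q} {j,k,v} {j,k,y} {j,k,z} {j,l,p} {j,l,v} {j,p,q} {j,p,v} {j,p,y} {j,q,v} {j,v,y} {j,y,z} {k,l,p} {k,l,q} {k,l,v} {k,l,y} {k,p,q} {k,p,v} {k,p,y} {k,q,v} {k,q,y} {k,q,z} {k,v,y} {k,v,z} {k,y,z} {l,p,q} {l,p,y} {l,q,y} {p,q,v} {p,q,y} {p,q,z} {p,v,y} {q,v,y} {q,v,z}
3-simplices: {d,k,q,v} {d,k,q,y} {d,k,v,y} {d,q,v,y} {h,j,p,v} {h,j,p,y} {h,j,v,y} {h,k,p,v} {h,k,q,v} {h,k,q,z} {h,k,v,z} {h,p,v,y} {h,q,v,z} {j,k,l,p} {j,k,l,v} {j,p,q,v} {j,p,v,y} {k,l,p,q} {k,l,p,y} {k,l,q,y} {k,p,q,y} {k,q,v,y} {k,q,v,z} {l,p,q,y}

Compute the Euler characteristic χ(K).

χ(K)=3

n_0=10 n_1=39 n_2=56 n_3=24
χ=+10−39+56−24=3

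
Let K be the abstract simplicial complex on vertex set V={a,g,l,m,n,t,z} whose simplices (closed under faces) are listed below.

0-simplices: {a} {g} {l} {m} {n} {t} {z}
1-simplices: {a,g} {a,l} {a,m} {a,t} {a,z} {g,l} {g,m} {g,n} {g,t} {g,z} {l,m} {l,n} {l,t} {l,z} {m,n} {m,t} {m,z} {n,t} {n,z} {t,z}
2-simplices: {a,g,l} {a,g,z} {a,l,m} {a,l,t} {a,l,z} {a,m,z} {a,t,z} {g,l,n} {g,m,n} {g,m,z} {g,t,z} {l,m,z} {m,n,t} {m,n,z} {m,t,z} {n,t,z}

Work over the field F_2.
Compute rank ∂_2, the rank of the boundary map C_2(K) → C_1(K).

n_0=7 n_1=20 n_2=16  [Z2]
∂1: piv[ag,al,am,at,az,gn] rk=6  ker:gl,gm,gt,gz,lm,ln,lt,lz,mn,mt,mz,nt,nz,tz
∂2: piv[agl,agz,alm,alt,alz,amz,atz,gln,gmn,gmz,gtz,mnt,mnz,mtz] rk=14  ker:lmz,ntz
rk∂_2=14

rank∂_2=14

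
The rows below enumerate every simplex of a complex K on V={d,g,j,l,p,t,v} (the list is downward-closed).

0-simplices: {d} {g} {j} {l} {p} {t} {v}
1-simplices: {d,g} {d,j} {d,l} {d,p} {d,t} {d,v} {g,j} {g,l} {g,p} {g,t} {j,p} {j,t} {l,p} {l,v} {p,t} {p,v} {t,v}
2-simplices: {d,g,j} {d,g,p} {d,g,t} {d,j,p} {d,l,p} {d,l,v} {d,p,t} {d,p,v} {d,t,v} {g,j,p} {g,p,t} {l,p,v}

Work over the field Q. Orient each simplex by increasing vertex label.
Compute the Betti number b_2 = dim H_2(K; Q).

b_2=3

n_0=7 n_1=17 n_2=12  [Q]
∂1: piv[dg,dj,dl,dp,dt,dv] rk=6  ker:gj,gl,gp,gt,jp,jt,lp,lv,pt,pv,tv
∂2: piv[dgj,dgp,dgt,djp,dlp,dlv,dpt,dpv,dtv] rk=9  ker:gjp,gpt,lpv
b_2=(12−9)−0=3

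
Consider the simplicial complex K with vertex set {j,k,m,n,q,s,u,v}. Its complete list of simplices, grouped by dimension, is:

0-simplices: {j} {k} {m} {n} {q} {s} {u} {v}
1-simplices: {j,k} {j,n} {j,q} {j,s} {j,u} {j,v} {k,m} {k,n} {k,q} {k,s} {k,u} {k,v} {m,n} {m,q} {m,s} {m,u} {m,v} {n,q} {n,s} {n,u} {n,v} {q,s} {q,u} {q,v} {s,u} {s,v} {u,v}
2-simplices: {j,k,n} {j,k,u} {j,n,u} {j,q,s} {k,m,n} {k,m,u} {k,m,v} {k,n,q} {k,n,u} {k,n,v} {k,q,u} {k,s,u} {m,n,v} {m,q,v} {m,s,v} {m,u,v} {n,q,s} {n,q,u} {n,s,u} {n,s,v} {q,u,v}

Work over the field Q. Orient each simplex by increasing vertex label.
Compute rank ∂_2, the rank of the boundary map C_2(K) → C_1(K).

rank∂_2=18

n_0=8 n_1=27 n_2=21  [Q]
∂1: piv[jk,jn,jq,js,ju,jv,km] rk=7  ker:kn,kq,ks,ku,kv,mn,mq,ms,mu,mv,nq,ns,nu,nv,qs,qu,qv,su,sv,uv
∂2: piv[jkn,jku,jnu,jqs,kmn,kmu,kmv,knq,knv,kqu,ksu,mqv,msv,muv,nqs,nsu,nsv,quv] rk=18  ker:knu,mnv,nqu
rk∂_2=18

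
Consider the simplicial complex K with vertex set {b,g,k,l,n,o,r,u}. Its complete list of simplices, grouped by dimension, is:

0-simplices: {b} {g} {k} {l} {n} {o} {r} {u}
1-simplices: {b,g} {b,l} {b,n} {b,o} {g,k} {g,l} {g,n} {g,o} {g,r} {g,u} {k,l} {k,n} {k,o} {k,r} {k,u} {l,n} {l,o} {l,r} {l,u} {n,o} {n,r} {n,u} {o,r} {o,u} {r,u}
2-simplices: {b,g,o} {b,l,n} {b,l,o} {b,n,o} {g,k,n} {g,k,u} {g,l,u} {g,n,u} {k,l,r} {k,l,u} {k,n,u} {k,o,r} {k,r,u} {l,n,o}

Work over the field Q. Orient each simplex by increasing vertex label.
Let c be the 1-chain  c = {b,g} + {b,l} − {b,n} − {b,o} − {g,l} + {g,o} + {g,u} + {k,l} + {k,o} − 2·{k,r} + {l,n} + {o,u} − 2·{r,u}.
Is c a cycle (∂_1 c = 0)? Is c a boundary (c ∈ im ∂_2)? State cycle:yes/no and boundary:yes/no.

n_0=8 n_1=25 n_2=14  [Q]
∂1: piv[bg,bl,bn,bo,gk,gr,gu] rk=7  ker:gl,gn,go,kl,kn,ko,kr,ku,ln,lo,lr,lu,no,nr,nu,or,ou,ru
∂2: piv[bgo,bln,blo,bno,gkn,gku,glu,gnu,klr,klu,kor,kru] rk=12  ker:knu,lno
∂1c = 0
c vs im∂2: residual ≠ 0 ⇒ not boundary

cycle:yes boundary:no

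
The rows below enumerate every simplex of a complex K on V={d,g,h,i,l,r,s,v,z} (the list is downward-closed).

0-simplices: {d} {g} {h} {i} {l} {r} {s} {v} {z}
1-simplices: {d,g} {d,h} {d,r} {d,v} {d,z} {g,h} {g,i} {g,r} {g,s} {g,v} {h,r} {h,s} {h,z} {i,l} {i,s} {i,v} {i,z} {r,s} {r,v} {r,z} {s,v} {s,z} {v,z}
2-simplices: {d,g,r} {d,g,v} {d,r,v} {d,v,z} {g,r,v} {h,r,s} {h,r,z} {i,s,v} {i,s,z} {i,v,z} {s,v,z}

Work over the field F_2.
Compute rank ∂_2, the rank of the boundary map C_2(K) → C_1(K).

n_0=9 n_1=23 n_2=11  [Z2]
∂1: piv[dg,dh,dr,dv,dz,gi,gs,il] rk=8  ker:gh,gr,gv,hr,hs,hz,is,iv,iz,rs,rv,rz,sv,sz,vz
∂2: piv[dgr,dgv,drv,dvz,hrs,hrz,isv,isz,ivz] rk=9  ker:grv,svz
rk∂_2=9

rank∂_2=9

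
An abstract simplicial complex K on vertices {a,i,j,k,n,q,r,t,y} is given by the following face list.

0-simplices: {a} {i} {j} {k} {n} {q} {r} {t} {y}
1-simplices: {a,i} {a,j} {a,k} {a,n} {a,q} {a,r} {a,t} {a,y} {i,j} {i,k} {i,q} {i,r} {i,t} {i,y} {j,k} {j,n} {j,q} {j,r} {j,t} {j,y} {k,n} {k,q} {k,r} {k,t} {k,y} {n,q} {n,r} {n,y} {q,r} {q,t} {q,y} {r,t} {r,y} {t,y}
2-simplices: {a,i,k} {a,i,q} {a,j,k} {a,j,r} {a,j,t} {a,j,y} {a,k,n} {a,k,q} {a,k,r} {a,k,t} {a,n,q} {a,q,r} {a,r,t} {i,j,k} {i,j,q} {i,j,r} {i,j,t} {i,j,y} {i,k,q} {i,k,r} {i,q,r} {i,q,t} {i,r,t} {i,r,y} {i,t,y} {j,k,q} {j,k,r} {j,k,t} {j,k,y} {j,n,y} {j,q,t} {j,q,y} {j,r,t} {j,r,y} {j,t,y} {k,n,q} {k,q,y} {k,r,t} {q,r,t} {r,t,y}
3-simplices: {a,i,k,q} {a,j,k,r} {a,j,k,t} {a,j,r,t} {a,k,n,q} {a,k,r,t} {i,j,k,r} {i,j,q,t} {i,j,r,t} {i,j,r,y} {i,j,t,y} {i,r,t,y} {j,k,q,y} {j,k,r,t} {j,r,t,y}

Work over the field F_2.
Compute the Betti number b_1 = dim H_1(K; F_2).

n_0=9 n_1=34 n_2=40 n_3=15  [Z2]
∂1: piv[ai,aj,ak,an,aq,ar,at,ay] rk=8  ker:ij,ik,iq,ir,it,iy,jk,jn,jq,jr,jt,jy,kn,kq,kr,kt,ky,nq,nr,ny,qr,qt,qy,rt,ry,ty
∂2: piv[aik,aiq,ajk,ajr,ajt,ajy,akn,akq,akr,akt,anq,aqr,art,ijk,ijq,ijr,ijt,ijy,iqt,iry,ity,jky,jny,jqy] rk=24  ker:ikq,ikr,iqr,irt,jkq,jkr,jkt,jqt,jrt,jry,jty,knq,kqy,krt,qrt,rty
∂3: piv[aikq,ajkr,ajkt,ajrt,aknq,akrt,ijkr,ijqt,ijrt,ijry,ijty,irty,jkqy] rk=13  ker:jkrt,jrty
b_1=(34−8)−24=2

b_1=2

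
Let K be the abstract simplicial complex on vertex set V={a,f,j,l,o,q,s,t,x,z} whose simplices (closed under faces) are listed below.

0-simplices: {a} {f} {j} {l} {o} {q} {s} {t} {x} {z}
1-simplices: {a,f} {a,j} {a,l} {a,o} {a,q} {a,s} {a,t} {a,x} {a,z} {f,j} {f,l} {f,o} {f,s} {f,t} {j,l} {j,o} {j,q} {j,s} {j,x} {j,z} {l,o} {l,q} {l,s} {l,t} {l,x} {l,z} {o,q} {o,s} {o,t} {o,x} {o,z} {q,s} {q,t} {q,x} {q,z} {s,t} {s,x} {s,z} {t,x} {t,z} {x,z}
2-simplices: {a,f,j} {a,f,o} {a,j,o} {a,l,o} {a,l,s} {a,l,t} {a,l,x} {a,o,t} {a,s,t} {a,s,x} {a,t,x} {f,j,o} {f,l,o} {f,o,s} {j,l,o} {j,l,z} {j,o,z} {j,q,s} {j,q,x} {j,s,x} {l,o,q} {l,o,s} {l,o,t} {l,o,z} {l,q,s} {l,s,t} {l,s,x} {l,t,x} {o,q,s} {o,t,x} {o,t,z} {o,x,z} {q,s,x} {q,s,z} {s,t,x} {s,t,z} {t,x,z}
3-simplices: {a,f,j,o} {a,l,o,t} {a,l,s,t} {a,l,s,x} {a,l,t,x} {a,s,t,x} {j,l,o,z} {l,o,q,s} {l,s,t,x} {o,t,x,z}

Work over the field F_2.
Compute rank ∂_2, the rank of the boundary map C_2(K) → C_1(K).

n_0=10 n_1=41 n_2=37 n_3=10  [Z2]
∂1: piv[af,aj,al,ao,aq,as,at,ax,az] rk=9  ker:fj,fl,fo,fs,ft,jl,jo,jq,js,jx,jz,lo,lq,ls,lt,lx,lz,oq,os,ot,ox,oz,qs,qt,qx,qz,st,sx,sz,tx,tz,xz
∂2: piv[afj,afo,ajo,alo,als,alt,alx,aot,ast,asx,atx,flo,fos,jlo,jlz,joz,jqs,jqx,jsx,loq,los,lqs,otx,otz,oxz,qsz,stz] rk=27  ker:fjo,lot,loz,lst,lsx,ltx,oqs,qsx,stx,txz
∂3: piv[afjo,alot,alst,alsx,altx,astx,jloz,loqs,otxz] rk=9  ker:lstx
rk∂_2=27

rank∂_2=27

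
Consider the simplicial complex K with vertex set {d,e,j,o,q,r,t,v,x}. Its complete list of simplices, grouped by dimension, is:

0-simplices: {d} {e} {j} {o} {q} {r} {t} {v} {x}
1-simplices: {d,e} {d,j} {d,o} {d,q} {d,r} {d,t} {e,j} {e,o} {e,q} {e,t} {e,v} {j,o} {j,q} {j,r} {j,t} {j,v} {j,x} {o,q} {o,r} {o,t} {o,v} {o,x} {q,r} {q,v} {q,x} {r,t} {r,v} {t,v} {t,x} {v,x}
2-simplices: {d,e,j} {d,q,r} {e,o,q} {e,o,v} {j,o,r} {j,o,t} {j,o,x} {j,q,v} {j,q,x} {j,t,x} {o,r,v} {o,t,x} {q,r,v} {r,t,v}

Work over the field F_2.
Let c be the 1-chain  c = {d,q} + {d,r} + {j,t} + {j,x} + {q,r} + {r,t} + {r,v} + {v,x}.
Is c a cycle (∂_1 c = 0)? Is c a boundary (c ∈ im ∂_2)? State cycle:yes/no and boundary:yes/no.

n_0=9 n_1=30 n_2=14  [Z2]
∂1: piv[de,dj,do,dq,dr,dt,ev,jx] rk=8  ker:ej,eo,eq,et,jo,jq,jr,jt,jv,oq,or,ot,ov,ox,qr,qv,qx,rt,rv,tv,tx,vx
∂2: piv[dej,dqr,eoq,eov,jor,jot,jox,jqv,jqx,jtx,orv,qrv,rtv] rk=13  ker:otx
∂1c = 0
c vs im∂2: residual ≠ 0 ⇒ not boundary

cycle:yes boundary:no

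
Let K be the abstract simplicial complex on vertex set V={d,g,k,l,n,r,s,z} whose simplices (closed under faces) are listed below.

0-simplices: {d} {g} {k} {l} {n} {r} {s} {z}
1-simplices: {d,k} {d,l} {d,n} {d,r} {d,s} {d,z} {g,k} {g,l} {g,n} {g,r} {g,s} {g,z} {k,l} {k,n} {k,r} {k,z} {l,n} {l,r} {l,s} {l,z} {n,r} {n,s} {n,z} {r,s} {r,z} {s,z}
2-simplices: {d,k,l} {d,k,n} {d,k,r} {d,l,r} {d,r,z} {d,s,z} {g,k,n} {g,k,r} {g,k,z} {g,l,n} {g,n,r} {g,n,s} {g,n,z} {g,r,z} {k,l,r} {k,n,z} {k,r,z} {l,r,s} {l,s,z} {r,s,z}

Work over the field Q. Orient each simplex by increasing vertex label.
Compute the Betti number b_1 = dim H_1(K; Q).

n_0=8 n_1=26 n_2=20  [Q]
∂1: piv[dk,dl,dn,dr,ds,dz,gk] rk=7  ker:gl,gn,gr,gs,gz,kl,kn,kr,kz,ln,lr,ls,lz,nr,ns,nz,rs,rz,sz
∂2: piv[dkl,dkn,dkr,dlr,drz,dsz,gkn,gkr,gkz,gln,gnr,gns,gnz,grz,lrs,lsz,rsz] rk=17  ker:klr,knz,krz
b_1=(26−7)−17=2

b_1=2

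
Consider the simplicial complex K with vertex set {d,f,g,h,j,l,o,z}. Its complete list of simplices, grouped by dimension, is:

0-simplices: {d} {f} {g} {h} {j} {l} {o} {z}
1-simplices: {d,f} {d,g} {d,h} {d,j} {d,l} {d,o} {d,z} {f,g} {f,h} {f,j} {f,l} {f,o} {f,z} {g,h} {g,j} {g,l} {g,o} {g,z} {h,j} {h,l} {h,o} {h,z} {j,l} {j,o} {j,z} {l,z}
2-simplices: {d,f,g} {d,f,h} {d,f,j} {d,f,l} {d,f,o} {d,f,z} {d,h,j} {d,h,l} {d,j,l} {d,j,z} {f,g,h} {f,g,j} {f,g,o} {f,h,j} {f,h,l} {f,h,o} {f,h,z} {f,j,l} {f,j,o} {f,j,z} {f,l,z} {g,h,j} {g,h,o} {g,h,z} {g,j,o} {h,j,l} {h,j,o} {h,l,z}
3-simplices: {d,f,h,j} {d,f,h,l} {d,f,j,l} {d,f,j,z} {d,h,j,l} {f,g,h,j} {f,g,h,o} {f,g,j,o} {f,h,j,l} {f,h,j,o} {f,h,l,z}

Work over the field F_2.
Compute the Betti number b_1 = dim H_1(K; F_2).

b_1=1

n_0=8 n_1=26 n_2=28 n_3=11  [Z2]
∂1: piv[df,dg,dh,dj,dl,do,dz] rk=7  ker:fg,fh,fj,fl,fo,fz,gh,gj,gl,go,gz,hj,hl,ho,hz,jl,jo,jz,lz
∂2: piv[dfg,dfh,dfj,dfl,dfo,dfz,dhj,dhl,djl,djz,fgh,fgj,fgo,fho,fhz,fjo,flz,ghz] rk=18  ker:fhj,fhl,fjl,fjz,ghj,gho,gjo,hjl,hjo,hlz
∂3: piv[dfhj,dfhl,dfjl,dfjz,dhjl,fghj,fgho,fgjo,fhjo,fhlz] rk=10  ker:fhjl
b_1=(26−7)−18=1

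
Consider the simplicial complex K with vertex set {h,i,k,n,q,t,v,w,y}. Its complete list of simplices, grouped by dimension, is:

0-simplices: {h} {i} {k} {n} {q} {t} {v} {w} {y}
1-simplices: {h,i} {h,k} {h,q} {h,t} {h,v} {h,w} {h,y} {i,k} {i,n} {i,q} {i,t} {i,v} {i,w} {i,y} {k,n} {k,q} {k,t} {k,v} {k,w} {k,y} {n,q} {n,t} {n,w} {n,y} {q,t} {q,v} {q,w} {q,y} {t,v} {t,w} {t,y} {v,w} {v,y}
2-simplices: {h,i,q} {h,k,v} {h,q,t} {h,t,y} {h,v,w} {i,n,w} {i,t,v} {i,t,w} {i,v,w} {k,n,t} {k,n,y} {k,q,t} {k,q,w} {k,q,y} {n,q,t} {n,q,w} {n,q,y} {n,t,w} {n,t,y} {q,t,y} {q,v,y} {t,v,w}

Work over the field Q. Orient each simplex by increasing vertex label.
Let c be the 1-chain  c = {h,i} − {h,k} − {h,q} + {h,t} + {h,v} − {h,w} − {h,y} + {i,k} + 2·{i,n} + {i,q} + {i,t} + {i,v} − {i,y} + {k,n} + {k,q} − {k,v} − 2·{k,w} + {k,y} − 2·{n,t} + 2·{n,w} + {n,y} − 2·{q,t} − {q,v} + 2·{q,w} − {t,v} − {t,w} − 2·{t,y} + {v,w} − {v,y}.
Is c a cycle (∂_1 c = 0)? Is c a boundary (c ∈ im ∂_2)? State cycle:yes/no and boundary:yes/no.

cycle:no boundary:no

n_0=9 n_1=33 n_2=22  [Q]
∂1: piv[hi,hk,hq,ht,hv,hw,hy,in] rk=8  ker:ik,iq,it,iv,iw,iy,kn,kq,kt,kv,kw,ky,nq,nt,nw,ny,qt,qv,qw,qy,tv,tw,ty,vw,vy
∂2: piv[hiq,hkv,hqt,hty,hvw,inw,itv,itw,ivw,knt,kny,kqt,kqw,kqy,nqt,nqw,ntw,nty,qvy] rk=19  ker:nqy,qty,tvw
∂1c = {h} − 4·{i} + 2·{n} + 2·{q} + 2·{t} − {v} + {w} − 3·{y}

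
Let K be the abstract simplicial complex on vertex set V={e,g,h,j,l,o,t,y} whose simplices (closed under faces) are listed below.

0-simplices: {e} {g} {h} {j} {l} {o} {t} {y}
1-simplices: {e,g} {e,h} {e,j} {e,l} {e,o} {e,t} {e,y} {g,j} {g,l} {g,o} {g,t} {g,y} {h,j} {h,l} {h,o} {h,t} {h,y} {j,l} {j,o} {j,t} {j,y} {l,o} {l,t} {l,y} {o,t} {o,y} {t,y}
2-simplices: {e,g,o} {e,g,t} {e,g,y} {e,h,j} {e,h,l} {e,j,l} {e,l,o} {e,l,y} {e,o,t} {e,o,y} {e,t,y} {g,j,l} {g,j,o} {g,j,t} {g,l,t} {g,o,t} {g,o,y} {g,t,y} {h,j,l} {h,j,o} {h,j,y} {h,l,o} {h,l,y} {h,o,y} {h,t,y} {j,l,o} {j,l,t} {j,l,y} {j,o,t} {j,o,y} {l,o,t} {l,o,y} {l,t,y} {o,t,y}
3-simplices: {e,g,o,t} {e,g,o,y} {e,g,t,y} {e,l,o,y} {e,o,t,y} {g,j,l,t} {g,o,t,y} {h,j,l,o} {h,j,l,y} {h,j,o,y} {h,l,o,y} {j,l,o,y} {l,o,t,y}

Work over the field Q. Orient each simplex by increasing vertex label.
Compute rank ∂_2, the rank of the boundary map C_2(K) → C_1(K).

n_0=8 n_1=27 n_2=34 n_3=13  [Q]
∂1: piv[eg,eh,ej,el,eo,et,ey] rk=7  ker:gj,gl,go,gt,gy,hj,hl,ho,ht,hy,jl,jo,jt,jy,lo,lt,ly,ot,oy,ty
∂2: piv[ego,egt,egy,ehj,ehl,ejl,elo,ely,eot,eoy,ety,gjl,gjo,gjt,glt,hjo,hjy,hlo,hly,hty] rk=20  ker:got,goy,gty,hjl,hoy,jlo,jlt,jly,jot,joy,lot,loy,lty,oty
∂3: piv[egot,egoy,egty,eloy,eoty,gjlt,hjlo,hjly,hjoy,hloy,loty] rk=11  ker:goty,jloy
rk∂_2=20

rank∂_2=20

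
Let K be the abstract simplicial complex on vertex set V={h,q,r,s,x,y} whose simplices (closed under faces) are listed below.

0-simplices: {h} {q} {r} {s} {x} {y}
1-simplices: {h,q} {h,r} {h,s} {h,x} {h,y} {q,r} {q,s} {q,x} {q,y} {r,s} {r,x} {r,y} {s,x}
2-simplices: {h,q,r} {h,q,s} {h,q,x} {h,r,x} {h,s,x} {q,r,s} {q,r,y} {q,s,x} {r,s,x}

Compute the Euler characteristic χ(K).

χ(K)=2

n_0=6 n_1=13 n_2=9
χ=+6−13+9=2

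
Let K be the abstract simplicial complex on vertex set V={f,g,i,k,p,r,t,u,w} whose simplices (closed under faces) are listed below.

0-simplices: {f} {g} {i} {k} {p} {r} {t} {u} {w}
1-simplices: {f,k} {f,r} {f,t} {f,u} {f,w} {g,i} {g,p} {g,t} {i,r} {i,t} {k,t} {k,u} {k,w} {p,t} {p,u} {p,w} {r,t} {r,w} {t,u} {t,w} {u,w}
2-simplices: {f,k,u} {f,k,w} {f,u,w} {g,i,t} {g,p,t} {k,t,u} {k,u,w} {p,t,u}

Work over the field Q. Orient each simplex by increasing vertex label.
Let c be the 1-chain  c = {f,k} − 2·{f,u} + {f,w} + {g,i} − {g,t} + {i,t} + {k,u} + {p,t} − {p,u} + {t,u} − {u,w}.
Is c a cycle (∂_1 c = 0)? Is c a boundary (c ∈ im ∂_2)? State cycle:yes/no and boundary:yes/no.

n_0=9 n_1=21 n_2=8  [Q]
∂1: piv[fk,fr,ft,fu,fw,gi,gp,gt] rk=8  ker:ir,it,kt,ku,kw,pt,pu,pw,rt,rw,tu,tw,uw
∂2: piv[fku,fkw,fuw,git,gpt,ktu,ptu] rk=7  ker:kuw
∂1c = 0
c vs im∂2: reduces to 0 ⇒ boundary

cycle:yes boundary:yes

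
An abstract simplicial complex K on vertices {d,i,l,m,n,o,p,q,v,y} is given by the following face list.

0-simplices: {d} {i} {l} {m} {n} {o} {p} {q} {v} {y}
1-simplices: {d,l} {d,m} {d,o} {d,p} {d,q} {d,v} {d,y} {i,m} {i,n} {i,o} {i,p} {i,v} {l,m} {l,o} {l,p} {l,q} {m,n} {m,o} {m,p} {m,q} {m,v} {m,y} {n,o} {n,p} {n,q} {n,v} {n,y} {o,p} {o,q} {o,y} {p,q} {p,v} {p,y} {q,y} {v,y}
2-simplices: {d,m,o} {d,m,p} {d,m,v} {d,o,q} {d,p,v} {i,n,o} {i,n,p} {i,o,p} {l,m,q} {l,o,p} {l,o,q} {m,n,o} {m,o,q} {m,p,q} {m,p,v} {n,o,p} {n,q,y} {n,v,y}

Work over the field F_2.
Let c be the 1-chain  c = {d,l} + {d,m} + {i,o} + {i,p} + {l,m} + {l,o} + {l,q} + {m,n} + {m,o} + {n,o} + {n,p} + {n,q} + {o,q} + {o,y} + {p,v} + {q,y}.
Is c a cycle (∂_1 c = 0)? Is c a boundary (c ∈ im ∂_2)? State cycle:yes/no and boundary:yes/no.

cycle:no boundary:no

n_0=10 n_1=35 n_2=18  [Z2]
∂1: piv[dl,dm,do,dp,dq,dv,dy,im,in] rk=9  ker:io,ip,iv,lm,lo,lp,lq,mn,mo,mp,mq,mv,my,no,np,nq,nv,ny,op,oq,oy,pq,pv,py,qy,vy
∂2: piv[dmo,dmp,dmv,doq,dpv,ino,inp,iop,lmq,lop,loq,mno,moq,mpq,nqy,nvy] rk=16  ker:mpv,nop
∂1c = {p} + {v}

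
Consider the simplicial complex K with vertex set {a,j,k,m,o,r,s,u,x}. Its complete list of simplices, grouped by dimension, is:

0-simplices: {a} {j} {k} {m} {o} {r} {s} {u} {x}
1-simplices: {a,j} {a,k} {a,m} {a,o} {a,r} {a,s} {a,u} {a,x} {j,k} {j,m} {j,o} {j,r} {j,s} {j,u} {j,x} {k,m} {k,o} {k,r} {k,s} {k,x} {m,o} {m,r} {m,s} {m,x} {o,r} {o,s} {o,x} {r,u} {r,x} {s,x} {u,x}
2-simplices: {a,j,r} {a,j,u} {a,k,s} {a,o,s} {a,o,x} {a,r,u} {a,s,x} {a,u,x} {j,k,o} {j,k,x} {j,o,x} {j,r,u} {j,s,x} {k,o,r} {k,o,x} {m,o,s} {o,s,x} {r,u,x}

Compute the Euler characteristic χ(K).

n_0=9 n_1=31 n_2=18
χ=+9−31+18=-4

χ(K)=-4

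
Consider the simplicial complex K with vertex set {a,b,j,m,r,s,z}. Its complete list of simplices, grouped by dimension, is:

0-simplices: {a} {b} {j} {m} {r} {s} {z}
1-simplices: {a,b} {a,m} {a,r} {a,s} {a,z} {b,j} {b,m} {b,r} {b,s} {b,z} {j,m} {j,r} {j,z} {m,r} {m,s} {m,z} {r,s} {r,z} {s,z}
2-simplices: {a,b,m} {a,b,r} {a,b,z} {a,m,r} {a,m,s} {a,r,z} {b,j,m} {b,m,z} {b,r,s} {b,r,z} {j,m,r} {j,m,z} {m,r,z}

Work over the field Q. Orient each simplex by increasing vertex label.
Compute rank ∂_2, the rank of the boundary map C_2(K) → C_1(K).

rank∂_2=11

n_0=7 n_1=19 n_2=13  [Q]
∂1: piv[ab,am,ar,as,az,bj] rk=6  ker:bm,br,bs,bz,jm,jr,jz,mr,ms,mz,rs,rz,sz
∂2: piv[abm,abr,abz,amr,ams,arz,bjm,bmz,brs,jmr,jmz] rk=11  ker:brz,mrz
rk∂_2=11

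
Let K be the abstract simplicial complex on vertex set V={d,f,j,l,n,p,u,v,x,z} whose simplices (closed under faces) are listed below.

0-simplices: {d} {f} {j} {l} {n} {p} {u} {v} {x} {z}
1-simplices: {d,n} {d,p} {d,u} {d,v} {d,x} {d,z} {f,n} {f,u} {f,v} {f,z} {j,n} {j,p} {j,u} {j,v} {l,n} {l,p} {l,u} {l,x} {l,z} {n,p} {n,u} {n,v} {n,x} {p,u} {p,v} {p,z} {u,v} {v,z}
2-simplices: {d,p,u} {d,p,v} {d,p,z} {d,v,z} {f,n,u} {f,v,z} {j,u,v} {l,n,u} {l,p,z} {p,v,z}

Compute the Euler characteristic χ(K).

n_0=10 n_1=28 n_2=10
χ=+10−28+10=-8

χ(K)=-8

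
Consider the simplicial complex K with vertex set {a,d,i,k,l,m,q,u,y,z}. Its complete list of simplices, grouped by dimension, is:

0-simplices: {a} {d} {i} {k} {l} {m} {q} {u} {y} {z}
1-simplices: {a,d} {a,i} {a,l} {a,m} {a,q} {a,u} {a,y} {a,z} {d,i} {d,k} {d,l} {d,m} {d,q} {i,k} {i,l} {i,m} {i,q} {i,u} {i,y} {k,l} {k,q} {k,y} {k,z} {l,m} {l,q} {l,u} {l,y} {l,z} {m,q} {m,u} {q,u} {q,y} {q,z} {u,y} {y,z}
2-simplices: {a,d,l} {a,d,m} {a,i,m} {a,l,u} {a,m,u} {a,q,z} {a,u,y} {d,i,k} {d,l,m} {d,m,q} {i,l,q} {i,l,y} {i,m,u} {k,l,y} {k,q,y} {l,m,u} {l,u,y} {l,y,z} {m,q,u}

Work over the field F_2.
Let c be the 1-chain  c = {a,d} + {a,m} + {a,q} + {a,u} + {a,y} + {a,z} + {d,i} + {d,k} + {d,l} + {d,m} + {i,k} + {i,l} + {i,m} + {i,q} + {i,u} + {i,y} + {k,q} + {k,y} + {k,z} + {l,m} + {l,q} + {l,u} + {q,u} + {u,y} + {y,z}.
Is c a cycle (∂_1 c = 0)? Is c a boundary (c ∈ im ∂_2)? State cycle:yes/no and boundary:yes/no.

n_0=10 n_1=35 n_2=19  [Z2]
∂1: piv[ad,ai,al,am,aq,au,ay,az,dk] rk=9  ker:di,dl,dm,dq,ik,il,im,iq,iu,iy,kl,kq,ky,kz,lm,lq,lu,ly,lz,mq,mu,qu,qy,qz,uy,yz
∂2: piv[adl,adm,aim,alu,amu,aqz,auy,dik,dlm,dmq,ilq,ily,imu,kly,kqy,luy,lyz,mqu] rk=18  ker:lmu
∂1c = {d} + {i} + {k} + {l} + {q} + {u} + {y} + {z}

cycle:no boundary:no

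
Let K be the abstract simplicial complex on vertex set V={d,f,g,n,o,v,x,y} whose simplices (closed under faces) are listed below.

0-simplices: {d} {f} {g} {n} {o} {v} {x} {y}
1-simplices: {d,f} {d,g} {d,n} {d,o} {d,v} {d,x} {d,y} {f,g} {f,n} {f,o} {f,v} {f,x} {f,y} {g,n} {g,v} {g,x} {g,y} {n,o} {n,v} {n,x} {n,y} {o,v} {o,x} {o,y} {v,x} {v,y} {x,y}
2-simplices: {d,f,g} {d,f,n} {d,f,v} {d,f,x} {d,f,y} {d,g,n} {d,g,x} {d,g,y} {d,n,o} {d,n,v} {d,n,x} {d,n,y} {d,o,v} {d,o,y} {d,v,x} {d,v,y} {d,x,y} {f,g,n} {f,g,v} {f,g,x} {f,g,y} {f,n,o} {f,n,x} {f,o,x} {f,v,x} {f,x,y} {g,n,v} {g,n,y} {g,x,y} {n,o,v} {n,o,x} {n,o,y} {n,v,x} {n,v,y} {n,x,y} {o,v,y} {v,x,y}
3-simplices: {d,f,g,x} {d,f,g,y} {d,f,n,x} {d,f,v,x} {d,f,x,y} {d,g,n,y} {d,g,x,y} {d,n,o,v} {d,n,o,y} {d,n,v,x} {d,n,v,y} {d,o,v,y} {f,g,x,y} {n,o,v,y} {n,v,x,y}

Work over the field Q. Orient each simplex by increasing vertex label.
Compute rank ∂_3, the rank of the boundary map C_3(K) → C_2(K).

rank∂_3=13

n_0=8 n_1=27 n_2=37 n_3=15  [Q]
∂1: piv[df,dg,dn,do,dv,dx,dy] rk=7  ker:fg,fn,fo,fv,fx,fy,gn,gv,gx,gy,no,nv,nx,ny,ov,ox,oy,vx,vy,xy
∂2: piv[dfg,dfn,dfv,dfx,dfy,dgn,dgx,dgy,dno,dnv,dnx,dny,dov,doy,dvx,dvy,dxy,fgv,fno,fox] rk=20  ker:fgn,fgx,fgy,fnx,fvx,fxy,gnv,gny,gxy,nov,nox,noy,nvx,nvy,nxy,ovy,vxy
∂3: piv[dfgx,dfgy,dfnx,dfvx,dfxy,dgny,dgxy,dnov,dnoy,dnvx,dnvy,dovy,nvxy] rk=13  ker:fgxy,novy
rk∂_3=13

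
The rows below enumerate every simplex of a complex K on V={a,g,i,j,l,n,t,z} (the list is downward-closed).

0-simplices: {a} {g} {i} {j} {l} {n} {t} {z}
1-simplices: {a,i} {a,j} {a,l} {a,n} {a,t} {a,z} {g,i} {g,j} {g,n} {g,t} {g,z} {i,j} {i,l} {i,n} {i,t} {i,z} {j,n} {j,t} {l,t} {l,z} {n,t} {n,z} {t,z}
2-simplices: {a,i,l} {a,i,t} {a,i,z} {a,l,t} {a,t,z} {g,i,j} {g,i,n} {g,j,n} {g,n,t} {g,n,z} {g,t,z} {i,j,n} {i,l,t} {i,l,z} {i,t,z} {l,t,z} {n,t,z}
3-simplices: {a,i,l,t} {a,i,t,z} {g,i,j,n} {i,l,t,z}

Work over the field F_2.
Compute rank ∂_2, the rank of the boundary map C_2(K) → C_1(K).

rank∂_2=12

n_0=8 n_1=23 n_2=17 n_3=4  [Z2]
∂1: piv[ai,aj,al,an,at,az,gi] rk=7  ker:gj,gn,gt,gz,ij,il,in,it,iz,jn,jt,lt,lz,nt,nz,tz
∂2: piv[ail,ait,aiz,alt,atz,gij,gin,gjn,gnt,gnz,gtz,ilz] rk=12  ker:ijn,ilt,itz,ltz,ntz
∂3: piv[ailt,aitz,gijn,iltz] rk=4
rk∂_2=12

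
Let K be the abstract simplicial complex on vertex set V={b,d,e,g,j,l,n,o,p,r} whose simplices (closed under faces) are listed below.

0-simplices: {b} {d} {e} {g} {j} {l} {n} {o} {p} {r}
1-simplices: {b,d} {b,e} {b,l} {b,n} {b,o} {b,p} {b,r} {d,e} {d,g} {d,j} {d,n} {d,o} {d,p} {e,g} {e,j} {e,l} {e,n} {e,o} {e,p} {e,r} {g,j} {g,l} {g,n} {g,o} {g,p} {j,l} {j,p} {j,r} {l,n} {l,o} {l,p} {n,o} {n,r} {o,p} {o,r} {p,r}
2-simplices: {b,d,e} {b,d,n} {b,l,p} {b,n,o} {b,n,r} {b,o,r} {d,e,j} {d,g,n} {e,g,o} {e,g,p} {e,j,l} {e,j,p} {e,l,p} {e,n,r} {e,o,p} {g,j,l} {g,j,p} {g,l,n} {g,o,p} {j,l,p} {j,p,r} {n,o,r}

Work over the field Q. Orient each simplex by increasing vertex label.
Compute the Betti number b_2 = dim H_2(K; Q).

b_2=3

n_0=10 n_1=36 n_2=22  [Q]
∂1: piv[bd,be,bl,bn,bo,bp,br,dg,dj] rk=9  ker:de,dn,do,dp,eg,ej,el,en,eo,ep,er,gj,gl,gn,go,gp,jl,jp,jr,ln,lo,lp,no,nr,op,or,pr
∂2: piv[bde,bdn,blp,bno,bnr,bor,dej,dgn,ego,egp,ejl,ejp,elp,enr,eop,gjl,gjp,gln,jpr] rk=19  ker:gop,jlp,nor
b_2=(22−19)−0=3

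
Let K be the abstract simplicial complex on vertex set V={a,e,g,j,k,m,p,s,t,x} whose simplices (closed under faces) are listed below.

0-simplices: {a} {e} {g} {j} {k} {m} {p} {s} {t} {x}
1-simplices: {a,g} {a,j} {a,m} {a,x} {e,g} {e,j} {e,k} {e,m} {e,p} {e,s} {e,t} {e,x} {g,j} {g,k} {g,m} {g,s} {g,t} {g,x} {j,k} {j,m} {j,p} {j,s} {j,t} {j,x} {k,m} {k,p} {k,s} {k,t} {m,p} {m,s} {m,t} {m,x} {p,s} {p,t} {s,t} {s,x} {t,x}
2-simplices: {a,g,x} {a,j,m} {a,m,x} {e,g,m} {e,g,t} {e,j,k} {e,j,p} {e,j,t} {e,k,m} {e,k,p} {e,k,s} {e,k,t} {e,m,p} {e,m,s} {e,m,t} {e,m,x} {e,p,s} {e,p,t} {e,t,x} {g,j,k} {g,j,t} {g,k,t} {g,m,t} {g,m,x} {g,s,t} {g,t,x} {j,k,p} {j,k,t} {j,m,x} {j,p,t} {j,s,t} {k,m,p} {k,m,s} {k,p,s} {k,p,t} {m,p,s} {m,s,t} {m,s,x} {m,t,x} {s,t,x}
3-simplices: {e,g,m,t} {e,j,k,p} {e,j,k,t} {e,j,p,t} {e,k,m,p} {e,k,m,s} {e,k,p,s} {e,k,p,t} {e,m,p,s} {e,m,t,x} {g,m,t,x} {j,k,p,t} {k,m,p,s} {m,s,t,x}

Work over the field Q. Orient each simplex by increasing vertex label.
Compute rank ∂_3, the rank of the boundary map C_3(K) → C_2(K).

n_0=10 n_1=37 n_2=40 n_3=14  [Q]
∂1: piv[ag,aj,am,ax,eg,ek,ep,es,et] rk=9  ker:ej,em,ex,gj,gk,gm,gs,gt,gx,jk,jm,jp,js,jt,jx,km,kp,ks,kt,mp,ms,mt,mx,ps,pt,st,sx,tx
∂2: piv[agx,ajm,amx,egm,egt,ejk,ejp,ejt,ekm,ekp,eks,ekt,emp,ems,emt,emx,eps,ept,etx,gjk,gjt,gmx,gst,jmx,jst,mst,msx] rk=27  ker:gkt,gmt,gtx,jkp,jkt,jpt,kmp,kms,kps,kpt,mps,mtx,stx
∂3: piv[egmt,ejkp,ejkt,ejpt,ekmp,ekms,ekps,ekpt,emps,emtx,gmtx,mstx] rk=12  ker:jkpt,kmps
rk∂_3=12

rank∂_3=12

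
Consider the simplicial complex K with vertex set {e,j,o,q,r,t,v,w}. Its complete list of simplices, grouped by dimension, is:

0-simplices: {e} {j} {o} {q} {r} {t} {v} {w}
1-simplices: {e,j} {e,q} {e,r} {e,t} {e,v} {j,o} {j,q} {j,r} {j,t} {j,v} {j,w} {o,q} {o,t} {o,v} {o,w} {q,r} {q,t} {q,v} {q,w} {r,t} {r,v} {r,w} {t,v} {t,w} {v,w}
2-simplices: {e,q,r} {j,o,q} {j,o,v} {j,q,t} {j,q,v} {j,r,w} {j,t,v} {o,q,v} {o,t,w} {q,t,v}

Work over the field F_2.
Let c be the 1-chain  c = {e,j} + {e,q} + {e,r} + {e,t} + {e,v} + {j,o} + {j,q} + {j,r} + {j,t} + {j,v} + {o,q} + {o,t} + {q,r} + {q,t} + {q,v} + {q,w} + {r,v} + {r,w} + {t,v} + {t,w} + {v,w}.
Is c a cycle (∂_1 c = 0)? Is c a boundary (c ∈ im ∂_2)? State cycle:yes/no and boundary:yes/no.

cycle:no boundary:no

n_0=8 n_1=25 n_2=10  [Z2]
∂1: piv[ej,eq,er,et,ev,jo,jw] rk=7  ker:jq,jr,jt,jv,oq,ot,ov,ow,qr,qt,qv,qw,rt,rv,rw,tv,tw,vw
∂2: piv[eqr,joq,jov,jqt,jqv,jrw,jtv,otw] rk=8  ker:oqv,qtv
∂1c = {e} + {o} + {q} + {r}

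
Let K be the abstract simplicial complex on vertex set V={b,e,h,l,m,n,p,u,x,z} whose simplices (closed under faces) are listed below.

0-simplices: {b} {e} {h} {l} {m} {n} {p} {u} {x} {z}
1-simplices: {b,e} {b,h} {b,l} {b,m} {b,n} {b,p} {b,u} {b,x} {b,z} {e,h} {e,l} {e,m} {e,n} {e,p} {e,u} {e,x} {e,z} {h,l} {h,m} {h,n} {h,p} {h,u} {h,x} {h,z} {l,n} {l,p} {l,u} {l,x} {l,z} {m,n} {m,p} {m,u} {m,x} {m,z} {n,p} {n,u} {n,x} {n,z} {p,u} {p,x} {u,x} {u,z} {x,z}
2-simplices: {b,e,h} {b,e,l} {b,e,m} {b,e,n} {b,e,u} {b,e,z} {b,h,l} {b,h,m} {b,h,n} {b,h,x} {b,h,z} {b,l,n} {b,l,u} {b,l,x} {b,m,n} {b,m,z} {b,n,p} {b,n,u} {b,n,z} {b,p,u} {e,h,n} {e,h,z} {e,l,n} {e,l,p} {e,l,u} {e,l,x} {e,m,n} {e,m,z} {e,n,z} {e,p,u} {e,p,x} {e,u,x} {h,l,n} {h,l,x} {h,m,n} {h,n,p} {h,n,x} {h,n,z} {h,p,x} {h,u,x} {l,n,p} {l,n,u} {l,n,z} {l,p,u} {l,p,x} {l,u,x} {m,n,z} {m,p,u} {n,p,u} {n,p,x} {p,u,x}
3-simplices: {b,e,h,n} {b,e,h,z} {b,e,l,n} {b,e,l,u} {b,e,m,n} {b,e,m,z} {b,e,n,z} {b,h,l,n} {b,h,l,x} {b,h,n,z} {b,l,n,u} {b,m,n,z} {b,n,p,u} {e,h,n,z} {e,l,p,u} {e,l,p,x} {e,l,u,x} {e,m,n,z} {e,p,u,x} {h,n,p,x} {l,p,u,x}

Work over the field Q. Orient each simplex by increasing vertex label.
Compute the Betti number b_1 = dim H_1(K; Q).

b_1=4

n_0=10 n_1=43 n_2=51 n_3=21  [Q]
∂1: piv[be,bh,bl,bm,bn,bp,bu,bx,bz] rk=9  ker:eh,el,em,en,ep,eu,ex,ez,hl,hm,hn,hp,hu,hx,hz,ln,lp,lu,lx,lz,mn,mp,mu,mx,mz,np,nu,nx,nz,pu,px,ux,uz,xz
∂2: piv[beh,bel,bem,ben,beu,bez,bhl,bhm,bhn,bhx,bhz,bln,blu,blx,bmn,bmz,bnp,bnu,bnz,bpu,elp,elx,epu,epx,eux,hnp,hnx,hux,lnz,mpu] rk=30  ker:ehn,ehz,eln,elu,emn,emz,enz,hln,hlx,hmn,hnz,hpx,lnp,lnu,lpu,lpx,lux,mnz,npu,npx,pux
∂3: piv[behn,behz,beln,belu,bemn,bemz,benz,bhln,bhlx,bhnz,blnu,bmnz,bnpu,elpu,elpx,elux,epux,hnpx] rk=18  ker:ehnz,emnz,lpux
b_1=(43−9)−30=4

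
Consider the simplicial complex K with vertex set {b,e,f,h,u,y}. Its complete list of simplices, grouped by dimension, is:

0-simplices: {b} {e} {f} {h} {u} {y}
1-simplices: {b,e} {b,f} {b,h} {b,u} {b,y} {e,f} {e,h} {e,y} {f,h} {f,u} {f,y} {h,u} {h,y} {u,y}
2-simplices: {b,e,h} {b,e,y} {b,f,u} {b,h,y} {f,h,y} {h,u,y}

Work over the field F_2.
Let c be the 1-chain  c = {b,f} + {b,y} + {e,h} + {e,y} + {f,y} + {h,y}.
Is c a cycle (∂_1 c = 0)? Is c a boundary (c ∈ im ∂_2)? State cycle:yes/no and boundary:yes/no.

n_0=6 n_1=14 n_2=6  [Z2]
∂1: piv[be,bf,bh,bu,by] rk=5  ker:ef,eh,ey,fh,fu,fy,hu,hy,uy
∂2: piv[beh,bey,bfu,bhy,fhy,huy] rk=6
∂1c = 0
c vs im∂2: residual ≠ 0 ⇒ not boundary

cycle:yes boundary:no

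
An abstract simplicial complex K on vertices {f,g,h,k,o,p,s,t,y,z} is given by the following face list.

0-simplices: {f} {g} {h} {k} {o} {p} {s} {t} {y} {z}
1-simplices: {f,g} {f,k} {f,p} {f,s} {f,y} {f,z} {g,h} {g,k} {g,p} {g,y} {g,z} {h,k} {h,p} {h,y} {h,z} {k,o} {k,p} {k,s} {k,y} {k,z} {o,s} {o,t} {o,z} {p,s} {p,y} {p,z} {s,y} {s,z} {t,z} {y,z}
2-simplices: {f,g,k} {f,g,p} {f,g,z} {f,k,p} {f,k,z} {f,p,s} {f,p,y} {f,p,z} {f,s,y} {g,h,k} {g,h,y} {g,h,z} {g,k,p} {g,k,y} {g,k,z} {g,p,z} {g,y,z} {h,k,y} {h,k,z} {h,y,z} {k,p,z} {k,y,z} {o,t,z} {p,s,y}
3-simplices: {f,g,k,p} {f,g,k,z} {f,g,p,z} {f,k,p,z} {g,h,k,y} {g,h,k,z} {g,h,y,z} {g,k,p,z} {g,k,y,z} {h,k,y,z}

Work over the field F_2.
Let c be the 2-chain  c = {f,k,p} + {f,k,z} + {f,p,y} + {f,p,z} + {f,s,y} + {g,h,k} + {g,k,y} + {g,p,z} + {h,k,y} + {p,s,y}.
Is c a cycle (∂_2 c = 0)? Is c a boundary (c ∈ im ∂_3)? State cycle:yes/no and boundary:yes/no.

n_0=10 n_1=30 n_2=24 n_3=10  [Z2]
∂1: piv[fg,fk,fp,fs,fy,fz,gh,ko,ot] rk=9  ker:gk,gp,gy,gz,hk,hp,hy,hz,kp,ks,ky,kz,os,oz,ps,py,pz,sy,sz,tz,yz
∂2: piv[fgk,fgp,fgz,fkp,fkz,fps,fpy,fpz,fsy,ghk,ghy,ghz,gky,gyz,otz] rk=15  ker:gkp,gkz,gpz,hky,hkz,hyz,kpz,kyz,psy
∂3: piv[fgkp,fgkz,fgpz,fkpz,ghky,ghkz,ghyz,gkyz] rk=8  ker:gkpz,hkyz
∂2c = {f,p} + {f,s} + {g,h} + {g,p} + {g,y} + {g,z} + {h,y} + {k,p} + {k,z} + {p,s}

cycle:no boundary:no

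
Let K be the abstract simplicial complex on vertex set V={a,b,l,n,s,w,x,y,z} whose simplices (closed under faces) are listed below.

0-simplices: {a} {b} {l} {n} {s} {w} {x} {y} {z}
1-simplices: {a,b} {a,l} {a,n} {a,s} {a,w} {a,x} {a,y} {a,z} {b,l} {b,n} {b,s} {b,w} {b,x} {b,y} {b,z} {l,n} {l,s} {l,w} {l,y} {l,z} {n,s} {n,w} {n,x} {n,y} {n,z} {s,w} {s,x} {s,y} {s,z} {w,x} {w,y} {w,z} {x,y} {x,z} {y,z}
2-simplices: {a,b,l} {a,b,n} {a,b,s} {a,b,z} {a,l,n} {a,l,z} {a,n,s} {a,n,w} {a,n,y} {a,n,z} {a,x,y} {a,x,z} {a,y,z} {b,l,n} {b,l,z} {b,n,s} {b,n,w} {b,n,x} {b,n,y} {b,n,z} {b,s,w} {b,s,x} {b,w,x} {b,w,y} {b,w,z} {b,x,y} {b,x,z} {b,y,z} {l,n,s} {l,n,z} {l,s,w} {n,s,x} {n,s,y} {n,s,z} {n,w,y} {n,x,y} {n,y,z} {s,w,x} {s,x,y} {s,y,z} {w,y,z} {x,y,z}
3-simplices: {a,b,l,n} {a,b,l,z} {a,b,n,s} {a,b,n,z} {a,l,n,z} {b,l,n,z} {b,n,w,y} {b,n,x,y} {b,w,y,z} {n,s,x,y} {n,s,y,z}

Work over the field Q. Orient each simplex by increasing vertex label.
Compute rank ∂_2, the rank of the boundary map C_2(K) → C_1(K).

rank∂_2=26

n_0=9 n_1=35 n_2=42 n_3=11  [Q]
∂1: piv[ab,al,an,as,aw,ax,ay,az] rk=8  ker:bl,bn,bs,bw,bx,by,bz,ln,ls,lw,ly,lz,ns,nw,nx,ny,nz,sw,sx,sy,sz,wx,wy,wz,xy,xz,yz
∂2: piv[abl,abn,abs,abz,aln,alz,ans,anw,any,anz,axy,axz,ayz,bnw,bnx,bny,bsw,bsx,bwx,bwy,bwz,bxy,lns,lsw,nsy,nsz] rk=26  ker:bln,blz,bns,bnz,bxz,byz,lnz,nsx,nwy,nxy,nyz,swx,sxy,syz,wyz,xyz
∂3: piv[abln,ablz,abns,abnz,alnz,bnwy,bnxy,bwyz,nsxy,nsyz] rk=10  ker:blnz
rk∂_2=26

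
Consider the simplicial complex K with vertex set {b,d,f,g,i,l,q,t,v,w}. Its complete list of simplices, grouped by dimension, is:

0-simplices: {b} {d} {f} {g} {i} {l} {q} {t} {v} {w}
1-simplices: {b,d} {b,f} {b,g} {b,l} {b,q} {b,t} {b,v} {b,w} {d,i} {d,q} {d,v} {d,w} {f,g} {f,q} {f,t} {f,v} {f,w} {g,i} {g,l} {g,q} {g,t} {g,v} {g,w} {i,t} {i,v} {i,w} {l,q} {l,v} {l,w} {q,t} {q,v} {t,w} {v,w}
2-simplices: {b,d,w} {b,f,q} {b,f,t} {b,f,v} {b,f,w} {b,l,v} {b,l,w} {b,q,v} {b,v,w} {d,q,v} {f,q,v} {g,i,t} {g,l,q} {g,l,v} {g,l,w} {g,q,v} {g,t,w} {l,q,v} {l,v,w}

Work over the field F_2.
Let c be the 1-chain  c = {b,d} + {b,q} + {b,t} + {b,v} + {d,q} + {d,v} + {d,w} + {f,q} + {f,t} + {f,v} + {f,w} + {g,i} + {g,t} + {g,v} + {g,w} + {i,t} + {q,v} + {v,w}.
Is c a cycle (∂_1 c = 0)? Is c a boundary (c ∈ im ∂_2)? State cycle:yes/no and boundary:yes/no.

n_0=10 n_1=33 n_2=19  [Z2]
∂1: piv[bd,bf,bg,bl,bq,bt,bv,bw,di] rk=9  ker:dq,dv,dw,fg,fq,ft,fv,fw,gi,gl,gq,gt,gv,gw,it,iv,iw,lq,lv,lw,qt,qv,tw,vw
∂2: piv[bdw,bfq,bft,bfv,bfw,blv,blw,bqv,bvw,dqv,git,glq,glv,glw,gqv,gtw] rk=16  ker:fqv,lqv,lvw
∂1c = 0
c vs im∂2: reduces to 0 ⇒ boundary

cycle:yes boundary:yes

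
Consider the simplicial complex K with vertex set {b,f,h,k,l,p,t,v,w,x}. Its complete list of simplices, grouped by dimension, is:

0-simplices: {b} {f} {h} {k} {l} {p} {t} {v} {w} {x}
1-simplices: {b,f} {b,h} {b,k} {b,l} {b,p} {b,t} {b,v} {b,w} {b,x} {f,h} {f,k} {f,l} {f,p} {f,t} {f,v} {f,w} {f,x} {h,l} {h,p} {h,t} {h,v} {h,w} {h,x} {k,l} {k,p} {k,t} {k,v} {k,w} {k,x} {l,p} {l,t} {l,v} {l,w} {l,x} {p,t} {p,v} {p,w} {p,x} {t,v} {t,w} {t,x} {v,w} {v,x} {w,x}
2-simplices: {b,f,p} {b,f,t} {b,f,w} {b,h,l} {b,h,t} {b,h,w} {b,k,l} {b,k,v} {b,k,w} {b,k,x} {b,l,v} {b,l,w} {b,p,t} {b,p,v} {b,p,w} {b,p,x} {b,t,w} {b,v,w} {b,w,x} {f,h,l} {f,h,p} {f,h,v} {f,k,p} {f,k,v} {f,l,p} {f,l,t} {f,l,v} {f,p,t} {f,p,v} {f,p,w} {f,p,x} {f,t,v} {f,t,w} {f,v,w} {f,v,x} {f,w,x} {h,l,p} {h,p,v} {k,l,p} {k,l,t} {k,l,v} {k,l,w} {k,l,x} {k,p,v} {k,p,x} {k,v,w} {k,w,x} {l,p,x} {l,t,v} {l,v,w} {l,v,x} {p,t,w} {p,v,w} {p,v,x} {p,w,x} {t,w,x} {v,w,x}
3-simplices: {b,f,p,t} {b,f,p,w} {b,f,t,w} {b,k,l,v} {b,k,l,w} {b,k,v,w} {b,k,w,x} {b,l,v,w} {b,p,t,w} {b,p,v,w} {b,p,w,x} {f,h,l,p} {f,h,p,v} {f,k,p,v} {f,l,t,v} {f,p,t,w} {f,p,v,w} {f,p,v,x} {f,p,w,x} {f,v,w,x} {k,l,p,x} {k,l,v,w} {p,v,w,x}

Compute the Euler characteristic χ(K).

χ(K)=0

n_0=10 n_1=44 n_2=57 n_3=23
χ=+10−44+57−23=0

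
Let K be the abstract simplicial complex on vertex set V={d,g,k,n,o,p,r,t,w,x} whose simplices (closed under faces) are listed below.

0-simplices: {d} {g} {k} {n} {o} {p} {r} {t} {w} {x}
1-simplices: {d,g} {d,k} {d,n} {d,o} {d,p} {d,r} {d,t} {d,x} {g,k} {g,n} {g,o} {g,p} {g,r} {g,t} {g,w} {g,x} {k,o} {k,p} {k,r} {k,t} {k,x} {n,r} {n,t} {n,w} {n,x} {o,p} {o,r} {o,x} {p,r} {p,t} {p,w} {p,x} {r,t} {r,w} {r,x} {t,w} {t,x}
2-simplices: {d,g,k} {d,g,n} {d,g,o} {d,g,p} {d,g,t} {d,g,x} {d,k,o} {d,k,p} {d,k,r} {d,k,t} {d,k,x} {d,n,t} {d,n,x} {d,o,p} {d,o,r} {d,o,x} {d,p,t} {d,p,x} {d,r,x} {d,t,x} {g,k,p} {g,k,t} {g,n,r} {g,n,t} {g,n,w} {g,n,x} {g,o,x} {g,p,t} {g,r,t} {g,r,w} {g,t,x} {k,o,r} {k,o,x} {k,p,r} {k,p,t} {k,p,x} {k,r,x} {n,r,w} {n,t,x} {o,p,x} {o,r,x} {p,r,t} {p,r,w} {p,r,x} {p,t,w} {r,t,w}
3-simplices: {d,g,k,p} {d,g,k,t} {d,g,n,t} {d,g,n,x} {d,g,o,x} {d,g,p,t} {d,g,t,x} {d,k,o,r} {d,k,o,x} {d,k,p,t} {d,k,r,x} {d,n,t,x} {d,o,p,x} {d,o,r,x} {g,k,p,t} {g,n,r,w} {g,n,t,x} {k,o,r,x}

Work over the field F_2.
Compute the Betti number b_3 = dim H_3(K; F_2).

b_3=3

n_0=10 n_1=37 n_2=46 n_3=18  [Z2]
∂1: piv[dg,dk,dn,do,dp,dr,dt,dx,gw] rk=9  ker:gk,gn,go,gp,gr,gt,gx,ko,kp,kr,kt,kx,nr,nt,nw,nx,op,or,ox,pr,pt,pw,px,rt,rw,rx,tw,tx
∂2: piv[dgk,dgn,dgo,dgp,dgt,dgx,dko,dkp,dkr,dkt,dkx,dnt,dnx,dop,dor,dox,dpt,dpx,drx,dtx,gnr,gnw,grt,grw,kpr,prt,prw,ptw] rk=28  ker:gkp,gkt,gnt,gnx,gox,gpt,gtx,kor,kox,kpt,kpx,krx,nrw,ntx,opx,orx,prx,rtw
∂3: piv[dgkp,dgkt,dgnt,dgnx,dgox,dgpt,dgtx,dkor,dkox,dkpt,dkrx,dntx,dopx,dorx,gnrw] rk=15  ker:gkpt,gntx,korx
b_3=(18−15)−0=3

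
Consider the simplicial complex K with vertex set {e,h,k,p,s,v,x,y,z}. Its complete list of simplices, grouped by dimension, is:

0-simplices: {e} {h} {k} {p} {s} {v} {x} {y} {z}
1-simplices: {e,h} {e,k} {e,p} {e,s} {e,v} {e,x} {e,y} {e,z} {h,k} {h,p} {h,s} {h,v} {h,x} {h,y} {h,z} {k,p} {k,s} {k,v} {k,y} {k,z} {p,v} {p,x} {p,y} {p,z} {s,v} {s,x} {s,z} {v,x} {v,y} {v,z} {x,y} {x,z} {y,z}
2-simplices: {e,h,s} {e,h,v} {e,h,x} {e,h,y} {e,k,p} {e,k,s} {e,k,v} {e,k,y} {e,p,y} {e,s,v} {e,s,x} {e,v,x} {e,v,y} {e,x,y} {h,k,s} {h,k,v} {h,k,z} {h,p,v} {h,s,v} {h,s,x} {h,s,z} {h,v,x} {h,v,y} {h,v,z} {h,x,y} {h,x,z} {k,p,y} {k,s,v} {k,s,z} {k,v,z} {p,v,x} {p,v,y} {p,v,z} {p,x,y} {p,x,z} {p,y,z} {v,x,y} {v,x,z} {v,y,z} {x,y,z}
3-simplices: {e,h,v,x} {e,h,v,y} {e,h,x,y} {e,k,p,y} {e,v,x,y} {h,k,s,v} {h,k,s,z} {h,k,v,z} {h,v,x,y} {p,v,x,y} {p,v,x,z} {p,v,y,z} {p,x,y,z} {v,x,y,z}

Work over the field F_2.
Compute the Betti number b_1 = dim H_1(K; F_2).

n_0=9 n_1=33 n_2=40 n_3=14  [Z2]
∂1: piv[eh,ek,ep,es,ev,ex,ey,ez] rk=8  ker:hk,hp,hs,hv,hx,hy,hz,kp,ks,kv,ky,kz,pv,px,py,pz,sv,sx,sz,vx,vy,vz,xy,xz,yz
∂2: piv[ehs,ehv,ehx,ehy,ekp,eks,ekv,eky,epy,esv,esx,evx,evy,exy,hks,hkz,hpv,hsz,hvz,hxz,pvx,pvy,pvz,pyz] rk=24  ker:hkv,hsv,hsx,hvx,hvy,hxy,kpy,ksv,ksz,kvz,pxy,pxz,vxy,vxz,vyz,xyz
∂3: piv[ehvx,ehvy,ehxy,ekpy,evxy,hksv,hksz,hkvz,pvxy,pvxz,pvyz,pxyz] rk=12  ker:hvxy,vxyz
b_1=(33−8)−24=1

b_1=1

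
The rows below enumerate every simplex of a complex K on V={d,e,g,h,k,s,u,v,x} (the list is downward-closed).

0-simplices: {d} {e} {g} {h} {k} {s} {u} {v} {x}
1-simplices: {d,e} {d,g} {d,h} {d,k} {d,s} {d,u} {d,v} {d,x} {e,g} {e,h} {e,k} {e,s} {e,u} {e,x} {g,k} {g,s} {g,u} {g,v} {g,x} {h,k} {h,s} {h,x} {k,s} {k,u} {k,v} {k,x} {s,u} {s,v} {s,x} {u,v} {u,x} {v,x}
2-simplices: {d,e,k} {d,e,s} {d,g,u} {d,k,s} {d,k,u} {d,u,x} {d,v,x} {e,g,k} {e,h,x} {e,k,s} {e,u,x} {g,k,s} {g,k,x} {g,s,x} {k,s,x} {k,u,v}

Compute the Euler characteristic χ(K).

χ(K)=-7

n_0=9 n_1=32 n_2=16
χ=+9−32+16=-7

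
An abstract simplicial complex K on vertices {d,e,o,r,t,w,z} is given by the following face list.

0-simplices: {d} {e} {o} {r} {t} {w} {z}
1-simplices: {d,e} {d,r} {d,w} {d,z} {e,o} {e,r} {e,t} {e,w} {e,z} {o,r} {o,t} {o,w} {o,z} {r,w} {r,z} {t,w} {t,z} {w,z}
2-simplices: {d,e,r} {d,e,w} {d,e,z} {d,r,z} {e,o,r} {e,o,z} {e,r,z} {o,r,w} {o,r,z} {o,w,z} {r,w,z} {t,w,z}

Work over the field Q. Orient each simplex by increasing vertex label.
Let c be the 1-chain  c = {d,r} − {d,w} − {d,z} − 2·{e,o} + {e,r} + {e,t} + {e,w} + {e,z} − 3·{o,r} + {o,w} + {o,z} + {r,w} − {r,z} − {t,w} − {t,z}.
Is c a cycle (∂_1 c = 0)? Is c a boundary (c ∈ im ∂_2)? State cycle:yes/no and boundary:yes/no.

n_0=7 n_1=18 n_2=12  [Q]
∂1: piv[de,dr,dw,dz,eo,et] rk=6  ker:er,ew,ez,or,ot,ow,oz,rw,rz,tw,tz,wz
∂2: piv[der,dew,dez,drz,eor,eoz,orw,owz,twz] rk=9  ker:erz,orz,rwz
∂1c = {d} − 2·{e} − {o} − {r} + 3·{t} + {w} − {z}

cycle:no boundary:no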